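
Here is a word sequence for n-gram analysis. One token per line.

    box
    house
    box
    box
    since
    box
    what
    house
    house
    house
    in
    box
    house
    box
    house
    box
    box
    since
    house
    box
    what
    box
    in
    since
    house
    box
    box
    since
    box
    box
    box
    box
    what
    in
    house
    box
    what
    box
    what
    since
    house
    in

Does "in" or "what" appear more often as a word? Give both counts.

"what" (5 vs 4)

"in": 4 occurrences
"what": 5 occurrences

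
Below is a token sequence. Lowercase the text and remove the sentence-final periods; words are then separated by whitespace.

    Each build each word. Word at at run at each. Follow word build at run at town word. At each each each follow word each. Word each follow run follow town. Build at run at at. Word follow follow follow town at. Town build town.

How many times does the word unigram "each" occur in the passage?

Scanning the 45 tokens for "each":
  position 1: each
  position 3: each
  position 10: each
  position 20: each
  position 21: each
  position 22: each
  position 25: each
  position 27: each

8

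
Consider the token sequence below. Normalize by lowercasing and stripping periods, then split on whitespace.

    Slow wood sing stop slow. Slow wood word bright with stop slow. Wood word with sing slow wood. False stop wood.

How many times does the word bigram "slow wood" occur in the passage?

4

Scanning the 20 overlapping bigram windows for "slow wood":
  position 1–2: slow wood
  position 6–7: slow wood
  position 12–13: slow wood
  position 17–18: slow wood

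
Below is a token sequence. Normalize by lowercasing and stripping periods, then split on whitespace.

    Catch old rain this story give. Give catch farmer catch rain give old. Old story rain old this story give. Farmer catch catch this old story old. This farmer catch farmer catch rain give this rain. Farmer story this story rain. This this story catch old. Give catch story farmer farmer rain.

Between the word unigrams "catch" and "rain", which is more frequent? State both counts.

"catch": 9 occurrences
"rain": 7 occurrences

"catch" (9 vs 7)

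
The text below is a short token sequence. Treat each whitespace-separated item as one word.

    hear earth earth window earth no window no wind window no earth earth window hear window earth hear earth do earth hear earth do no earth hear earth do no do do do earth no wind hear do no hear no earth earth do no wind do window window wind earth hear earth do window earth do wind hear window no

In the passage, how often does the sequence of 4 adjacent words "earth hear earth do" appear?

Scanning the 58 overlapping 4-gram windows for "earth hear earth do":
  position 17–20: earth hear earth do
  position 21–24: earth hear earth do
  position 26–29: earth hear earth do
  position 51–54: earth hear earth do

4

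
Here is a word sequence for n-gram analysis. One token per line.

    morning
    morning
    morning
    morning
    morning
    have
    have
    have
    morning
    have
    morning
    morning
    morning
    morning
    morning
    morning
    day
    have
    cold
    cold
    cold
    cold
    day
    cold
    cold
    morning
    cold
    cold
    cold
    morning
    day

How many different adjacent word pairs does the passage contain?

31 tokens → 30 bigram windows in total.
Repeated bigrams (each contributes count−1 duplicates):
  morning morning: 9
  cold cold: 6
  cold morning: 2
  have have: 2
  have morning: 2
  morning day: 2
  morning have: 2
18 duplicate windows → 30 − 18 = 12 distinct.

12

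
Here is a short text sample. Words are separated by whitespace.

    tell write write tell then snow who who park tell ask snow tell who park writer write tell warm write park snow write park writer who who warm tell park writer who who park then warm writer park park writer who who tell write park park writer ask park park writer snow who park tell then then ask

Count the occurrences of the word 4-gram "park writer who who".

Scanning the 55 overlapping 4-gram windows for "park writer who who":
  position 24–27: park writer who who
  position 30–33: park writer who who
  position 39–42: park writer who who

3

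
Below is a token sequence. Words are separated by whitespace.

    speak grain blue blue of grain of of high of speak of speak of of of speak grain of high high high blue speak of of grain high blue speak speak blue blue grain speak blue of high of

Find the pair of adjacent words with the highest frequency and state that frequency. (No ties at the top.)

"of of", 4 times

Bigram frequencies (highest first):
  of of: 4
  of high: 3
  of speak: 3
  speak of: 3
  speak grain: 2
  blue blue: 2
  … (13 more, each ≤ 2)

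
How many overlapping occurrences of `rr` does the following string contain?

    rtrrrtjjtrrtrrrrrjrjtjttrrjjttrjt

Sliding a length-2 window over the 33 characters (32 positions):
  position 3–4: rr
  position 4–5: rr
  position 10–11: rr
  position 13–14: rr
  position 14–15: rr
  position 15–16: rr
  position 16–17: rr
  position 25–26: rr

8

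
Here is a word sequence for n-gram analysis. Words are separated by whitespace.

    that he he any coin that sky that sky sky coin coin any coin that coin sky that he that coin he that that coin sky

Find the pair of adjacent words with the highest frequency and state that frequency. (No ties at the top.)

"that coin", 3 times

Bigram frequencies (highest first):
  that coin: 3
  that he: 2
  any coin: 2
  coin that: 2
  that sky: 2
  sky that: 2
  … (10 more, each ≤ 2)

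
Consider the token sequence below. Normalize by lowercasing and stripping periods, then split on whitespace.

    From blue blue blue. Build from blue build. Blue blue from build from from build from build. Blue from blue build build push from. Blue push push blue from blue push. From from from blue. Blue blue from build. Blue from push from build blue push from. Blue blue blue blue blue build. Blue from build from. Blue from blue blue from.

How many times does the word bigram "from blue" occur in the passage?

9

Scanning the 61 overlapping bigram windows for "from blue":
  position 1–2: from blue
  position 6–7: from blue
  position 19–20: from blue
  position 24–25: from blue
  position 29–30: from blue
  position 34–35: from blue
  position 47–48: from blue
  position 57–58: from blue
  position 59–60: from blue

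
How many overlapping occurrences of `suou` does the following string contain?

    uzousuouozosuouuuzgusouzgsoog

Sliding a length-4 window over the 29 characters (26 positions):
  position 5–8: suou
  position 12–15: suou

2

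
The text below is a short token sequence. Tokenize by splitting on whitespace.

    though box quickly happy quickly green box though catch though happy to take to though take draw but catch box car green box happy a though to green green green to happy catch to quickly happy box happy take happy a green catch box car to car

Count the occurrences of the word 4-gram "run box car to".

Scanning the 44 overlapping 4-gram windows for "run box car to":
  (none found)

0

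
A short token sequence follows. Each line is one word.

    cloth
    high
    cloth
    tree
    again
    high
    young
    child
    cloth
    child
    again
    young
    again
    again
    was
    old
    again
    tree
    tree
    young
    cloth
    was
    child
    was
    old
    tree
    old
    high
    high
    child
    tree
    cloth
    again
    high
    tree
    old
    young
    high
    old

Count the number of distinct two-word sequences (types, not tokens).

35

39 tokens → 38 bigram windows in total.
Repeated bigrams (each contributes count−1 duplicates):
  again high: 2
  tree old: 2
  was old: 2
3 duplicate windows → 38 − 3 = 35 distinct.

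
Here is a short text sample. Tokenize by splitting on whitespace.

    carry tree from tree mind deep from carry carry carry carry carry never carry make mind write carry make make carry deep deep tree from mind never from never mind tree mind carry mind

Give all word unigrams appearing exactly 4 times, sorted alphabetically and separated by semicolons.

from; tree

Unigram counts meeting the condition (exactly 4 times):
  from: 4
  tree: 4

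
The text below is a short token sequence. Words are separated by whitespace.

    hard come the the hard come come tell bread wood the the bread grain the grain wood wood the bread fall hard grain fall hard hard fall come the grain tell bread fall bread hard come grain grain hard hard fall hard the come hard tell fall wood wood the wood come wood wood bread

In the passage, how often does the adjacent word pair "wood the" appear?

Scanning the 54 overlapping bigram windows for "wood the":
  position 10–11: wood the
  position 18–19: wood the
  position 49–50: wood the

3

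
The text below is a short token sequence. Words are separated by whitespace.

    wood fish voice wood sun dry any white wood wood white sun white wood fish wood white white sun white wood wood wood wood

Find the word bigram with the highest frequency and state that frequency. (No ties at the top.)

Bigram frequencies (highest first):
  wood wood: 4
  white wood: 3
  wood fish: 2
  wood white: 2
  white sun: 2
  sun white: 2
  … (8 more, each ≤ 1)

"wood wood", 4 times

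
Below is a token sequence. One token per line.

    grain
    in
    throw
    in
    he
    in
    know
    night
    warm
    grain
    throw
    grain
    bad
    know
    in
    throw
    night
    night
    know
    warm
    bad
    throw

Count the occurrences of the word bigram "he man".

0

Scanning the 21 overlapping bigram windows for "he man":
  (none found)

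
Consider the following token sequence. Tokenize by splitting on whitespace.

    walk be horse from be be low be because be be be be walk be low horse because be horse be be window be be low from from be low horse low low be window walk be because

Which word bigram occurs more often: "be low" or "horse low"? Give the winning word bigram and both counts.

"be low": 4 occurrences
"horse low": 1 occurrence

"be low" (4 vs 1)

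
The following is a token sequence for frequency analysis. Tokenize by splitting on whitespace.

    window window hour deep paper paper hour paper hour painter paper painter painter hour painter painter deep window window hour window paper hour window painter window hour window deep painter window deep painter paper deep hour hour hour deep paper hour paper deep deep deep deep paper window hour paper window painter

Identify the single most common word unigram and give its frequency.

Unigram frequencies (highest first):
  hour: 12
  window: 11
  deep: 10
  paper: 10
  painter: 9

"hour", 12 times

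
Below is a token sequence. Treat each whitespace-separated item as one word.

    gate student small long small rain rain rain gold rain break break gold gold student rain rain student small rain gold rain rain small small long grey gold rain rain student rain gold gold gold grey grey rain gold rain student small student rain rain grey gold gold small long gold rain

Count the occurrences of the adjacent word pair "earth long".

0

Scanning the 51 overlapping bigram windows for "earth long":
  (none found)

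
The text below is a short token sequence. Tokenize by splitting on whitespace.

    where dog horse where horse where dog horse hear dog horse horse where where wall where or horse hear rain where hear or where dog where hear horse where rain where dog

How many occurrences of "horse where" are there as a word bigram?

Scanning the 31 overlapping bigram windows for "horse where":
  position 3–4: horse where
  position 5–6: horse where
  position 12–13: horse where
  position 28–29: horse where

4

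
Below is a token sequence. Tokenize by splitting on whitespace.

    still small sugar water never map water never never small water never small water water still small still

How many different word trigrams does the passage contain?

18 tokens → 16 trigram windows in total.
Repeated trigrams (each contributes count−1 duplicates):
  never small water: 2
1 duplicate windows → 16 − 1 = 15 distinct.

15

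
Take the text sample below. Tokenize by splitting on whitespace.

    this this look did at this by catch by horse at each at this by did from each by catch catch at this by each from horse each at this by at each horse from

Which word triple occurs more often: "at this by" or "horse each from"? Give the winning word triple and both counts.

"at this by": 4 occurrences
"horse each from": 0 occurrences

"at this by" (4 vs 0)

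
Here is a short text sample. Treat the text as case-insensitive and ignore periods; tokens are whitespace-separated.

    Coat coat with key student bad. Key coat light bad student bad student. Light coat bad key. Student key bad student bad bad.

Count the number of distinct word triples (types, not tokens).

20

23 tokens → 21 trigram windows in total.
Repeated trigrams (each contributes count−1 duplicates):
  bad student bad: 2
1 duplicate windows → 21 − 1 = 20 distinct.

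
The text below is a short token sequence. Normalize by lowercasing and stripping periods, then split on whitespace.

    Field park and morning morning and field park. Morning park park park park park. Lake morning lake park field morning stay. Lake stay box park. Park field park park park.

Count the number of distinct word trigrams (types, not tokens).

30 tokens → 28 trigram windows in total.
Repeated trigrams (each contributes count−1 duplicates):
  park park park: 4
3 duplicate windows → 28 − 3 = 25 distinct.

25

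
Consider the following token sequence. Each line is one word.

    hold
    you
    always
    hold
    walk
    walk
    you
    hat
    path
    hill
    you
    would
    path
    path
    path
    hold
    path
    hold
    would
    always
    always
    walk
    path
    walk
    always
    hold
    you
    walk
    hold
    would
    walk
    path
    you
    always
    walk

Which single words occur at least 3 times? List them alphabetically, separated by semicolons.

always; hold; path; walk; would; you

Unigram counts meeting the condition (at least 3 times):
  always: 5
  hold: 6
  path: 7
  walk: 7
  would: 3
  you: 5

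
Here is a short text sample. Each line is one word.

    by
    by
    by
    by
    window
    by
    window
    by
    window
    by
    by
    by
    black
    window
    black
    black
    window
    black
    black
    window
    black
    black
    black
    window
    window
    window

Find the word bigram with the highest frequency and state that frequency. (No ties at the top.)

Bigram frequencies (highest first):
  by by: 5
  black window: 4
  black black: 4
  by window: 3
  window by: 3
  window black: 3
  … (2 more, each ≤ 2)

"by by", 5 times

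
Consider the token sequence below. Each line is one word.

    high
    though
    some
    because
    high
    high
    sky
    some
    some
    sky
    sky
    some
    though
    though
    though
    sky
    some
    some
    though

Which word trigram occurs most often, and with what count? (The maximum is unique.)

"sky some some", 2 times

Trigram frequencies (highest first):
  sky some some: 2
  high though some: 1
  though some because: 1
  some because high: 1
  because high high: 1
  high high sky: 1
  … (10 more, each ≤ 1)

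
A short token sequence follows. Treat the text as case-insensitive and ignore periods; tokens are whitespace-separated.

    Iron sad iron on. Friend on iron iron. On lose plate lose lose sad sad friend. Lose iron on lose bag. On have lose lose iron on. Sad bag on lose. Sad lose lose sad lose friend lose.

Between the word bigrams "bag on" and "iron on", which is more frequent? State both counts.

"bag on": 2 occurrences
"iron on": 4 occurrences

"iron on" (4 vs 2)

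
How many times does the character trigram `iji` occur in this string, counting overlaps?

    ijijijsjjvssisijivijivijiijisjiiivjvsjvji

Sliding a length-3 window over the 41 characters (39 positions):
  position 1–3: iji
  position 3–5: iji
  position 15–17: iji
  position 19–21: iji
  position 23–25: iji
  position 26–28: iji

6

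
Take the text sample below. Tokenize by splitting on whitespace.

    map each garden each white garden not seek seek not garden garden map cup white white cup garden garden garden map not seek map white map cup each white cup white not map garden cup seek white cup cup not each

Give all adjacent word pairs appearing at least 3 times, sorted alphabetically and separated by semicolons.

Bigram counts meeting the condition (at least 3 times):
  garden garden: 3
  white cup: 3

garden garden; white cup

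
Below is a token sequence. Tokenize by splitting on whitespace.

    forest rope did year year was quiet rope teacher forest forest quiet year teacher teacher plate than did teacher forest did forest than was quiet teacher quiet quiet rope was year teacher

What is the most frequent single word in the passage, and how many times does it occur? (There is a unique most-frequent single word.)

Unigram frequencies (highest first):
  teacher: 6
  forest: 5
  quiet: 5
  year: 4
  rope: 3
  did: 3
  … (3 more, each ≤ 3)

"teacher", 6 times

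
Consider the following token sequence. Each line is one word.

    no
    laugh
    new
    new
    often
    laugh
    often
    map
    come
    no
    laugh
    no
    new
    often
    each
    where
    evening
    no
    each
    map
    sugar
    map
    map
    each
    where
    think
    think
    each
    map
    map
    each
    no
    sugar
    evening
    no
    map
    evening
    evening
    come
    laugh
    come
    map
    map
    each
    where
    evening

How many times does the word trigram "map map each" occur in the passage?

Scanning the 44 overlapping trigram windows for "map map each":
  position 22–24: map map each
  position 29–31: map map each
  position 42–44: map map each

3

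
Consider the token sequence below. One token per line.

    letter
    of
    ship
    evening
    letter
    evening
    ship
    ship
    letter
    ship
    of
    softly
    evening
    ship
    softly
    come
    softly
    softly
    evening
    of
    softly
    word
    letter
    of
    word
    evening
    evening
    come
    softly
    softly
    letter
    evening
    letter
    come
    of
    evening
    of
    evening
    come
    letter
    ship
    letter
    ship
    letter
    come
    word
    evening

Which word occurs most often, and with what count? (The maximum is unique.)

"evening", 10 times

Unigram frequencies (highest first):
  evening: 10
  letter: 9
  ship: 7
  softly: 7
  of: 6
  come: 5
  … (1 more, each ≤ 3)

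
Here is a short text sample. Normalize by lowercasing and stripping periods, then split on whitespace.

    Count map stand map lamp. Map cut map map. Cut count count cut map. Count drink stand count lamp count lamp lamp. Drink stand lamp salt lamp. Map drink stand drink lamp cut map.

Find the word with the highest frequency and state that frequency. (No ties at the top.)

Unigram frequencies (highest first):
  map: 8
  lamp: 7
  count: 6
  stand: 4
  cut: 4
  drink: 4
  … (1 more, each ≤ 1)

"map", 8 times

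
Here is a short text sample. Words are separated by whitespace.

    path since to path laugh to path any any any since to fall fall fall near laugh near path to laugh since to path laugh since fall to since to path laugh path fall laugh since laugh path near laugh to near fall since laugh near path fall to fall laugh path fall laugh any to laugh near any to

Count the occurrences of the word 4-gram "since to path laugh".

3

Scanning the 57 overlapping 4-gram windows for "since to path laugh":
  position 2–5: since to path laugh
  position 22–25: since to path laugh
  position 29–32: since to path laugh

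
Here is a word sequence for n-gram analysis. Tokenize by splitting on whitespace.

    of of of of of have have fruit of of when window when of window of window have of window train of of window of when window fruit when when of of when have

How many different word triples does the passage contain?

34 tokens → 32 trigram windows in total.
Repeated trigrams (each contributes count−1 duplicates):
  of of of: 3
  of of when: 2
  of when window: 2
  of window of: 2
5 duplicate windows → 32 − 5 = 27 distinct.

27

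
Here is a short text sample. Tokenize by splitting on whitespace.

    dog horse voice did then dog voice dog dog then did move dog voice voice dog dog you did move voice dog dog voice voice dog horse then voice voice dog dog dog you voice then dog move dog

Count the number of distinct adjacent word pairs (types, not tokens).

21

39 tokens → 38 bigram windows in total.
Repeated bigrams (each contributes count−1 duplicates):
  dog dog: 5
  voice dog: 5
  dog voice: 3
  voice voice: 3
  did move: 2
  dog horse: 2
  dog you: 2
  move dog: 2
  … (1 more repeated)
17 duplicate windows → 38 − 17 = 21 distinct.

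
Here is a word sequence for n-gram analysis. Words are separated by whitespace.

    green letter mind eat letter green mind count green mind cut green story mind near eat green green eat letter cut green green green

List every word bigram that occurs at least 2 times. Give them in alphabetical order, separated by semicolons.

cut green; eat letter; green green; green mind

Bigram counts meeting the condition (at least 2 times):
  cut green: 2
  eat letter: 2
  green green: 3
  green mind: 2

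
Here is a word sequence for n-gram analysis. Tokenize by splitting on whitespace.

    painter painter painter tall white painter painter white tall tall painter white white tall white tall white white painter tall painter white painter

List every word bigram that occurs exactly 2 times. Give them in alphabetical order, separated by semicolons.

painter tall; tall painter; white white

Bigram counts meeting the condition (exactly 2 times):
  painter tall: 2
  tall painter: 2
  white white: 2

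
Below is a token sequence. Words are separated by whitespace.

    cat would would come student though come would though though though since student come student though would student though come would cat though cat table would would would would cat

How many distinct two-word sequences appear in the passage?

30 tokens → 29 bigram windows in total.
Repeated bigrams (each contributes count−1 duplicates):
  would would: 4
  student though: 3
  come student: 2
  come would: 2
  though come: 2
  though though: 2
  would cat: 2
10 duplicate windows → 29 − 10 = 19 distinct.

19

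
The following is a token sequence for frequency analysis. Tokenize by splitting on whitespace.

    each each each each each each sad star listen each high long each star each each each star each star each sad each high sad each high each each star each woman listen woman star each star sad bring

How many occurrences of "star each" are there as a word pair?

5

Scanning the 38 overlapping bigram windows for "star each":
  position 14–15: star each
  position 18–19: star each
  position 20–21: star each
  position 30–31: star each
  position 35–36: star each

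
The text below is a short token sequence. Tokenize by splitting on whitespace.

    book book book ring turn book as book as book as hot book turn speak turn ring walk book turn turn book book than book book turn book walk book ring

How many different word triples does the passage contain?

31 tokens → 29 trigram windows in total.
Repeated trigrams (each contributes count−1 duplicates):
  as book as: 2
  book as book: 2
2 duplicate windows → 29 − 2 = 27 distinct.

27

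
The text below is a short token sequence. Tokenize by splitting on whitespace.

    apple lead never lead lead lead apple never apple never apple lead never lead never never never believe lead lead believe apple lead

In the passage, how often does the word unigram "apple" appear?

Scanning the 23 tokens for "apple":
  position 1: apple
  position 7: apple
  position 9: apple
  position 11: apple
  position 22: apple

5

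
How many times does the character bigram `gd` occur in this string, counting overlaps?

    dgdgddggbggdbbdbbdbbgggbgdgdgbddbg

5

Sliding a length-2 window over the 34 characters (33 positions):
  position 2–3: gd
  position 4–5: gd
  position 11–12: gd
  position 25–26: gd
  position 27–28: gd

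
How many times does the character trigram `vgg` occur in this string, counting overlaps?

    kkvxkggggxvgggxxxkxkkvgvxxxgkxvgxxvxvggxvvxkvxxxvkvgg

Sliding a length-3 window over the 53 characters (51 positions):
  position 11–13: vgg
  position 37–39: vgg
  position 51–53: vgg

3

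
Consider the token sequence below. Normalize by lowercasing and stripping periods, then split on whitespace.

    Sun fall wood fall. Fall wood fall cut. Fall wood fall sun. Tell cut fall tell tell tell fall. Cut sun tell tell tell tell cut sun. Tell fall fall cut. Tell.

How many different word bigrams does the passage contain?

14

32 tokens → 31 bigram windows in total.
Repeated bigrams (each contributes count−1 duplicates):
  tell tell: 5
  fall cut: 3
  fall wood: 3
  sun tell: 3
  wood fall: 3
  cut fall: 2
  cut sun: 2
  fall fall: 2
  … (2 more repeated)
17 duplicate windows → 31 − 17 = 14 distinct.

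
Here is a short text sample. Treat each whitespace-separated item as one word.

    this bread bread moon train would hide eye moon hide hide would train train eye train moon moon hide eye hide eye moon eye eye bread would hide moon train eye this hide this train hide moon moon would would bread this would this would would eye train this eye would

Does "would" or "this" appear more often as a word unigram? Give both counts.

"would": 9 occurrences
"this": 6 occurrences

"would" (9 vs 6)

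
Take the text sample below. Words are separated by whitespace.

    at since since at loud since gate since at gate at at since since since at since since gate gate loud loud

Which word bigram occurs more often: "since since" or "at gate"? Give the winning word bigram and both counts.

"since since": 4 occurrences
"at gate": 1 occurrence

"since since" (4 vs 1)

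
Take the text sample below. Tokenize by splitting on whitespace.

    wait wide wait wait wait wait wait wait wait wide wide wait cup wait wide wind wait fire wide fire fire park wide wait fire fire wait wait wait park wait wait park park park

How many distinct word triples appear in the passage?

35 tokens → 33 trigram windows in total.
Repeated trigrams (each contributes count−1 duplicates):
  wait wait wait: 6
  wait wait park: 2
6 duplicate windows → 33 − 6 = 27 distinct.

27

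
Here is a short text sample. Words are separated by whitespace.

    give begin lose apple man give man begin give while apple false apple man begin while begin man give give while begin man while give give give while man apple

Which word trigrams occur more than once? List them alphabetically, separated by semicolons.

give give while; while begin man

Trigram counts meeting the condition (more than once):
  give give while: 2
  while begin man: 2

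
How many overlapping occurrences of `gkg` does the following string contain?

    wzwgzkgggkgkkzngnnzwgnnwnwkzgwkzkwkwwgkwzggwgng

1

Sliding a length-3 window over the 47 characters (45 positions):
  position 9–11: gkg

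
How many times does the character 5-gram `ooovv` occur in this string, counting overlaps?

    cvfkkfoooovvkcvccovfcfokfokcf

Sliding a length-5 window over the 29 characters (25 positions):
  position 8–12: ooovv

1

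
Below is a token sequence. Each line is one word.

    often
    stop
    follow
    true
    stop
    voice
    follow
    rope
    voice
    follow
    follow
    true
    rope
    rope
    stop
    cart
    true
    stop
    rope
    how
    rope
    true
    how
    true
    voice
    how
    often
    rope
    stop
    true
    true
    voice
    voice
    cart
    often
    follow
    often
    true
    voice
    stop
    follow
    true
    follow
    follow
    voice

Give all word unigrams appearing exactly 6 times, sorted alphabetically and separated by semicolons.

rope; stop

Unigram counts meeting the condition (exactly 6 times):
  rope: 6
  stop: 6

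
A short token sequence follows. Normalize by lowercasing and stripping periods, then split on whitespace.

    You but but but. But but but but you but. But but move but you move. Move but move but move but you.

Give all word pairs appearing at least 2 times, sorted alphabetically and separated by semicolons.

Bigram counts meeting the condition (at least 2 times):
  but but: 8
  but move: 3
  but you: 3
  move but: 4
  you but: 2

but but; but move; but you; move but; you but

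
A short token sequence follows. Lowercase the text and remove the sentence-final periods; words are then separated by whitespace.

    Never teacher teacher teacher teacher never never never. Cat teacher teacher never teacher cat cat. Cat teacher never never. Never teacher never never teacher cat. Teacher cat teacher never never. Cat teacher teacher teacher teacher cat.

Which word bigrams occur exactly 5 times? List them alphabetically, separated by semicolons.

cat teacher; teacher never

Bigram counts meeting the condition (exactly 5 times):
  cat teacher: 5
  teacher never: 5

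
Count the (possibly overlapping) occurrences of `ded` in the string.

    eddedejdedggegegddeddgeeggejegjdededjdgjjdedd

Sliding a length-3 window over the 45 characters (43 positions):
  position 3–5: ded
  position 8–10: ded
  position 18–20: ded
  position 32–34: ded
  position 34–36: ded
  position 42–44: ded

6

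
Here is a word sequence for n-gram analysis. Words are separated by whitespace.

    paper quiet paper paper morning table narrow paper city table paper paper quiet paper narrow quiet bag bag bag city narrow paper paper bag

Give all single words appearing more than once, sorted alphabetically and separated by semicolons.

bag; city; narrow; paper; quiet; table

Unigram counts meeting the condition (more than once):
  bag: 4
  city: 2
  narrow: 3
  paper: 9
  quiet: 3
  table: 2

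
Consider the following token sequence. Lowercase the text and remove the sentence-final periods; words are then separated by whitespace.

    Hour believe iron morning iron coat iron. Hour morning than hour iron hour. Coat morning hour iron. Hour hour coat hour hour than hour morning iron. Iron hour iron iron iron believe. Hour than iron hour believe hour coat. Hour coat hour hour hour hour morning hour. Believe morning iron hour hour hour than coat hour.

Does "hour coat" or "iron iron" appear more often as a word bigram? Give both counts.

"hour coat": 4 occurrences
"iron iron": 3 occurrences

"hour coat" (4 vs 3)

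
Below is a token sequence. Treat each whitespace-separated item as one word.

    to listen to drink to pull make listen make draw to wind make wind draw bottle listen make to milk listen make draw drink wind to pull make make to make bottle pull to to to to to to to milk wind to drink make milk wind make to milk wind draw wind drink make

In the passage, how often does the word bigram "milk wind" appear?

3

Scanning the 54 overlapping bigram windows for "milk wind":
  position 41–42: milk wind
  position 46–47: milk wind
  position 50–51: milk wind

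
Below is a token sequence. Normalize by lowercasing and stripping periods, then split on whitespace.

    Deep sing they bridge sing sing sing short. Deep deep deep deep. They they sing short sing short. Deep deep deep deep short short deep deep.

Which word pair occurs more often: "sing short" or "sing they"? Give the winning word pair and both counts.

"sing short": 3 occurrences
"sing they": 1 occurrence

"sing short" (3 vs 1)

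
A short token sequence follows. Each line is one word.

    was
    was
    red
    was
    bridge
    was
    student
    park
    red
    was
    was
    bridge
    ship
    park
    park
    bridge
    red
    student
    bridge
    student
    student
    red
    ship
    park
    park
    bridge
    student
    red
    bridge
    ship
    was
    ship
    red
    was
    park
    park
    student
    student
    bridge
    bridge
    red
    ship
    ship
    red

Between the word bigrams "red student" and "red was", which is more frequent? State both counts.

"red was" (3 vs 1)

"red student": 1 occurrence
"red was": 3 occurrences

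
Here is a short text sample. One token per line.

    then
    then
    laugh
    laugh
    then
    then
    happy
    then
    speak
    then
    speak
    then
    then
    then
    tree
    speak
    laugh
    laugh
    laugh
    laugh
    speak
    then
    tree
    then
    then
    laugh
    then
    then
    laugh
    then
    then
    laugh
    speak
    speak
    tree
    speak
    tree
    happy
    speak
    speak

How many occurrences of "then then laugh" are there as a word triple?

Scanning the 38 overlapping trigram windows for "then then laugh":
  position 1–3: then then laugh
  position 24–26: then then laugh
  position 27–29: then then laugh
  position 30–32: then then laugh

4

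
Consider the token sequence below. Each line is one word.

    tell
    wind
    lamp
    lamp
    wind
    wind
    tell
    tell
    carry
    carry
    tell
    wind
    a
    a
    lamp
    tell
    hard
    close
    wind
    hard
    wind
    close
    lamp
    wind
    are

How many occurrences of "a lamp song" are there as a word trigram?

Scanning the 23 overlapping trigram windows for "a lamp song":
  (none found)

0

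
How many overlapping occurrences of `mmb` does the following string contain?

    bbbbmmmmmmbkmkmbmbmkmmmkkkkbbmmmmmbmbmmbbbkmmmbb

4

Sliding a length-3 window over the 48 characters (46 positions):
  position 9–11: mmb
  position 33–35: mmb
  position 38–40: mmb
  position 45–47: mmb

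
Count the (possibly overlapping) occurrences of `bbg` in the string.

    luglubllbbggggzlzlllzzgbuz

Sliding a length-3 window over the 26 characters (24 positions):
  position 9–11: bbg

1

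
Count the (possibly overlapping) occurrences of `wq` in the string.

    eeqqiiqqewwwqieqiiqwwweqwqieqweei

2

Sliding a length-2 window over the 33 characters (32 positions):
  position 12–13: wq
  position 25–26: wq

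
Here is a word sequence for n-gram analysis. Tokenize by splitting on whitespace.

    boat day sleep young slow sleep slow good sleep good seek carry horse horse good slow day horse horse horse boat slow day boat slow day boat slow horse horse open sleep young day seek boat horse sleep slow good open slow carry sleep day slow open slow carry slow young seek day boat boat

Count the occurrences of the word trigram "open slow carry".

2

Scanning the 53 overlapping trigram windows for "open slow carry":
  position 41–43: open slow carry
  position 47–49: open slow carry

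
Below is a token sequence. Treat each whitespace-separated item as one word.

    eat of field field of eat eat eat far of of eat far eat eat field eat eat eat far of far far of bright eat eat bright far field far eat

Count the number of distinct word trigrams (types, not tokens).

27

32 tokens → 30 trigram windows in total.
Repeated trigrams (each contributes count−1 duplicates):
  eat eat eat: 2
  eat eat far: 2
  eat far of: 2
3 duplicate windows → 30 − 3 = 27 distinct.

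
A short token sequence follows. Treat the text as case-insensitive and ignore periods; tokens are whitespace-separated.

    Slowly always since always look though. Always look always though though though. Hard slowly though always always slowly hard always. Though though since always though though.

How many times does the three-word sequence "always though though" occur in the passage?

Scanning the 24 overlapping trigram windows for "always though though":
  position 9–11: always though though
  position 20–22: always though though
  position 24–26: always though though

3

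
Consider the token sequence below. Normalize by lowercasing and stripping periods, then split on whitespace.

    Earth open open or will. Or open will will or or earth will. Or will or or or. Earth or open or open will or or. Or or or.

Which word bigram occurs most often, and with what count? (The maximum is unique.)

"or or", 7 times

Bigram frequencies (highest first):
  or or: 7
  will or: 5
  or open: 3
  open or: 2
  or will: 2
  open will: 2
  … (6 more, each ≤ 2)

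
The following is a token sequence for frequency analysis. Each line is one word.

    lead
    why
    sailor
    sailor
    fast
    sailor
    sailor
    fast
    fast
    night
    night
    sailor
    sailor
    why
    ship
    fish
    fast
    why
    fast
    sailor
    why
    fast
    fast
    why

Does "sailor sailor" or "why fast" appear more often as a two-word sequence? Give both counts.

"sailor sailor" (3 vs 2)

"sailor sailor": 3 occurrences
"why fast": 2 occurrences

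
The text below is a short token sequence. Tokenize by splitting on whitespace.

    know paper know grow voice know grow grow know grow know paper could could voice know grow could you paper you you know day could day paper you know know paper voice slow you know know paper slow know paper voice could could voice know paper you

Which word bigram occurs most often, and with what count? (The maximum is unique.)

Bigram frequencies (highest first):
  know paper: 6
  know grow: 4
  voice know: 3
  paper you: 3
  you know: 3
  grow know: 2
  … (21 more, each ≤ 2)

"know paper", 6 times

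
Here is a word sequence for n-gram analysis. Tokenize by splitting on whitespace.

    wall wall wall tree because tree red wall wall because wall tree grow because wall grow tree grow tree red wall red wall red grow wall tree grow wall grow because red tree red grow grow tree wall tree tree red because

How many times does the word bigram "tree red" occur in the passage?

Scanning the 41 overlapping bigram windows for "tree red":
  position 6–7: tree red
  position 19–20: tree red
  position 33–34: tree red
  position 40–41: tree red

4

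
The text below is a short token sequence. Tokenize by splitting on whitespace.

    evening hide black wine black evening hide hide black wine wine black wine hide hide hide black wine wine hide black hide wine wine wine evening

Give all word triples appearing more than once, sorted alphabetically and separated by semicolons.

Trigram counts meeting the condition (more than once):
  black wine wine: 2
  hide black wine: 3
  hide hide black: 2

black wine wine; hide black wine; hide hide black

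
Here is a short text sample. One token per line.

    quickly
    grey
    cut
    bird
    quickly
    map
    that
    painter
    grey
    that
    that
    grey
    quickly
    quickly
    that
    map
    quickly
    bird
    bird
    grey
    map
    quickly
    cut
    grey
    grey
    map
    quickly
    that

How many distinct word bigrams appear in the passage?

28 tokens → 27 bigram windows in total.
Repeated bigrams (each contributes count−1 duplicates):
  map quickly: 3
  grey map: 2
  quickly that: 2
4 duplicate windows → 27 − 4 = 23 distinct.

23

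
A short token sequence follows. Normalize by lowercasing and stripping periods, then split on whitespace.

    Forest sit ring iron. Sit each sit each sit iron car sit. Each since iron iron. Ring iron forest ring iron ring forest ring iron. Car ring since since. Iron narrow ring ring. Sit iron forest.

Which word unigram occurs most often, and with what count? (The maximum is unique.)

Unigram frequencies (highest first):
  iron: 9
  ring: 8
  sit: 6
  forest: 4
  each: 3
  since: 3
  … (2 more, each ≤ 2)

"iron", 9 times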